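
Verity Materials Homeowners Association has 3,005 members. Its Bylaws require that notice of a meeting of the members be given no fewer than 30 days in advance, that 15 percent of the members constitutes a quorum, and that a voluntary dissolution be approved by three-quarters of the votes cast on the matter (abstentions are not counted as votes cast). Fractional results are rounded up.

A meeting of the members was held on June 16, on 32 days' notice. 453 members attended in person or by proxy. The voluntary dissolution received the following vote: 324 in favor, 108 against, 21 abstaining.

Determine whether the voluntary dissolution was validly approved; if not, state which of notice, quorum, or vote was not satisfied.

Valid — all requirements satisfied.

Notice: 32 days given; 30 required. Satisfied.
Quorum: 15% of 3,005 = 450.75, rounded up to 451; 453 present. Satisfied.
Vote: requires three-fourths of the votes cast (453 − 21 abstaining = 432); 3/4 of 432 = 324, so 324 needed; 324 in favor. Satisfied.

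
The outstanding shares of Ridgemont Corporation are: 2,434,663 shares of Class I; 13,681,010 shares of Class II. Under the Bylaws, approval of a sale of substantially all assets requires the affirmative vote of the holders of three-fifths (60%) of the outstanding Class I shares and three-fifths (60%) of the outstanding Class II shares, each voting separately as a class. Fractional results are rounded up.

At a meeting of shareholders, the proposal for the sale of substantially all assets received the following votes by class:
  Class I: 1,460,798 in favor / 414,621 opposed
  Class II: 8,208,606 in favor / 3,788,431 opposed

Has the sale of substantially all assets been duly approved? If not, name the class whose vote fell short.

Approved — every class gave the required vote.

Class I: 3/5 of 2434663 = 1460797.80, rounded up to 1460798; 1,460,798 required, 1,460,798 in favor — approved.
Class II: 3/5 of 13681010 = 8208606; 8,208,606 required, 8,208,606 in favor — approved.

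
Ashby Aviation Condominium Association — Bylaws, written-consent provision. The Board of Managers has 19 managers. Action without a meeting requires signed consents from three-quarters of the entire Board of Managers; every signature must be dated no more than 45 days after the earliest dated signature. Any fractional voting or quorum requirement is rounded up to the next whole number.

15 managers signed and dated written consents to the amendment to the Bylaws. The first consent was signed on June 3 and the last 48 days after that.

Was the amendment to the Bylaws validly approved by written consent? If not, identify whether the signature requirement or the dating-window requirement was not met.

Signatures required: three-quarters of 19 — 3/4 of 19 = 14.25, rounded up to 15, so 15 needed; 15 signed. Sufficient.
Dating window: the latest signature is 48 days after the earliest; the limit is 45 days. Outside the window.

Not effective — dating-window requirement not satisfied.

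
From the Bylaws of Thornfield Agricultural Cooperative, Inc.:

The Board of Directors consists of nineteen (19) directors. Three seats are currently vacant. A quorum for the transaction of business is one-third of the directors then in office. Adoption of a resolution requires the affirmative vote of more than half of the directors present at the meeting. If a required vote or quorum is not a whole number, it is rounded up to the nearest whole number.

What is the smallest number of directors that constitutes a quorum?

1/3 of 16 = 5.33, rounded up to 6.

6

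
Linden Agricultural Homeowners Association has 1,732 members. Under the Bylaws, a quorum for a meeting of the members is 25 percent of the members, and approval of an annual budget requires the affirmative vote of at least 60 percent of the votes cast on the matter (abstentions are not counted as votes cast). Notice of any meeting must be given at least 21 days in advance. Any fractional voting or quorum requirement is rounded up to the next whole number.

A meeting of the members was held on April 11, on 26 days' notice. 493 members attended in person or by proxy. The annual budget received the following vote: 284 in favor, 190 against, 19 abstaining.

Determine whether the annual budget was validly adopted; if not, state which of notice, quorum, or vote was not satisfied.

Notice: 26 days given; 21 required. Satisfied.
Quorum: 25% of 1,732 = 433; 493 present. Satisfied.
Vote: requires three-fifths of the votes cast (493 − 19 abstaining = 474); 3/5 of 474 = 284.40, rounded up to 285, so 285 needed; 284 in favor. Not satisfied.

Invalid — vote requirement not satisfied.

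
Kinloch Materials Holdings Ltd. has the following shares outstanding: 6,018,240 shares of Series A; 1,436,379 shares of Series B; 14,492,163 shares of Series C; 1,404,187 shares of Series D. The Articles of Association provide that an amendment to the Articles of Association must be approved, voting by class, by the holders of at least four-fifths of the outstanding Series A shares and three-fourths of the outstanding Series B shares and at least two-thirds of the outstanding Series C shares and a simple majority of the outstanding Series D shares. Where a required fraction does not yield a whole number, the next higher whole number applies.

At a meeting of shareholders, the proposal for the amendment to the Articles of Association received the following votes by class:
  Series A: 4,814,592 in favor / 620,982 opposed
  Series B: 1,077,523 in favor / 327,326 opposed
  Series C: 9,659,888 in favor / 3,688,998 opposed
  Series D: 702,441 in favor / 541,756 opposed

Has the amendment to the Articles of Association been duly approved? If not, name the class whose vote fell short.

Not approved — the Series C shares did not give the required vote.

Series A: 4/5 of 6018240 = 4814592; 4,814,592 required, 4,814,592 in favor — approved.
Series B: 3/4 of 1436379 = 1077284.25, rounded up to 1077285; 1,077,285 required, 1,077,523 in favor — approved.
Series C: 2/3 of 14492163 = 9661442; 9,661,442 required, 9,659,888 in favor — not approved.
Series D: a majority of 1404187 is 702094; 702,094 required, 702,441 in favor — approved.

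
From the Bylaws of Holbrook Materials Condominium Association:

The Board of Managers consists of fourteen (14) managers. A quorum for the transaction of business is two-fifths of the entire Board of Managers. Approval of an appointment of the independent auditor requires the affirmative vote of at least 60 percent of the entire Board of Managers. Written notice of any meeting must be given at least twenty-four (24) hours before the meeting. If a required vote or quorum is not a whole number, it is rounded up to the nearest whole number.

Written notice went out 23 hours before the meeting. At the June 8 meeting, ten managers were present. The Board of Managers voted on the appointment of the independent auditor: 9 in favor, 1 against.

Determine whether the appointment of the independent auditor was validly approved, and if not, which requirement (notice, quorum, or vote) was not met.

Notice: 23 hours given; 24 required (23 < 24). Not satisfied.
Quorum: 10 present; quorum is 6. Satisfied.
Vote: the appointment of the independent auditor requires three-fifths of the entire Board of Managers (14). 3/5 of 14 = 8.40, rounded up to 9, so 9 affirmative votes are needed; 9 voted in favor. Satisfied.

Invalid — notice requirement not satisfied.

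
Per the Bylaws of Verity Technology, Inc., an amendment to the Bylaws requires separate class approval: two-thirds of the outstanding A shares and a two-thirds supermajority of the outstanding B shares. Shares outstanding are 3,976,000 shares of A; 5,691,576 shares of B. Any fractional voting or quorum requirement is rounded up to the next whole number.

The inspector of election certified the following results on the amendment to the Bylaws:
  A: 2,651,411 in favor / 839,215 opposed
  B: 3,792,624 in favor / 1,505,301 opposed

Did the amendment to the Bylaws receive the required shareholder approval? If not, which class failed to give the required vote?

Not approved — the B shares did not give the required vote.

A: 2/3 of 3976000 = 2650666.67, rounded up to 2650667; 2,650,667 required, 2,651,411 in favor — approved.
B: 2/3 of 5691576 = 3794384; 3,794,384 required, 3,792,624 in favor — not approved.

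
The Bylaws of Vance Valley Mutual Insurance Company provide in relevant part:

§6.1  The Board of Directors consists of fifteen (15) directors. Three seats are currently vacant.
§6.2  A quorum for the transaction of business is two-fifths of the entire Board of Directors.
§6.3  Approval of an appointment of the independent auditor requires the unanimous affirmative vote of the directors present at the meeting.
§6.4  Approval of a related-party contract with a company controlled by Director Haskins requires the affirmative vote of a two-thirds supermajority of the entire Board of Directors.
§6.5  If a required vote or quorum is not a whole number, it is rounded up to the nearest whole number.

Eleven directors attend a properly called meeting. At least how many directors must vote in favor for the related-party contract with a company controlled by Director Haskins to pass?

10

The related-party contract with a company controlled by Director Haskins requires two-thirds of the entire Board of Directors (15).
2/3 of 15 = 10.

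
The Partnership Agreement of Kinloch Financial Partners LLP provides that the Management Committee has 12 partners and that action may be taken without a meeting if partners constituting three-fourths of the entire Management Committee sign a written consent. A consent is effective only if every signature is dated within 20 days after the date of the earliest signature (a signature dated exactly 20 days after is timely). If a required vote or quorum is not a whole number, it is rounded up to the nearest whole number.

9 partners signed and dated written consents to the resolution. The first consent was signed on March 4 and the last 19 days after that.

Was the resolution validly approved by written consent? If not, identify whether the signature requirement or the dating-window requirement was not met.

Effective — both the signature and dating-window requirements are satisfied.

Signatures required: three-fourths of 12 — 3/4 of 12 = 9, so 9 needed; 9 signed. Sufficient.
Dating window: the latest signature is 19 days after the earliest; the limit is 20 days. Within the window.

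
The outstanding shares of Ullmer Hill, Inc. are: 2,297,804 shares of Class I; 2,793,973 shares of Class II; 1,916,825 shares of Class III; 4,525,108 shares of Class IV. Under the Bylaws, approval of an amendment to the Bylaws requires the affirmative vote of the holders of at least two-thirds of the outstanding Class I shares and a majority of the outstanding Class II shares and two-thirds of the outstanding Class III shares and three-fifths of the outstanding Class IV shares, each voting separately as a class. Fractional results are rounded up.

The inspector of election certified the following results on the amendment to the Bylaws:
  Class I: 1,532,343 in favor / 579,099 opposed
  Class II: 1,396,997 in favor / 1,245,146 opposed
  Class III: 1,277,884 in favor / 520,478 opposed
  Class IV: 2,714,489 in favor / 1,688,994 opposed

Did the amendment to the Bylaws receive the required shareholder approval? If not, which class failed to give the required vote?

Not approved — the Class IV shares did not give the required vote.

Class I: 2/3 of 2297804 = 1531869.33, rounded up to 1531870; 1,531,870 required, 1,532,343 in favor — approved.
Class II: a majority of 2793973 is 1396987; 1,396,987 required, 1,396,997 in favor — approved.
Class III: 2/3 of 1916825 = 1277883.33, rounded up to 1277884; 1,277,884 required, 1,277,884 in favor — approved.
Class IV: 3/5 of 4525108 = 2715064.80, rounded up to 2715065; 2,715,065 required, 2,714,489 in favor — not approved.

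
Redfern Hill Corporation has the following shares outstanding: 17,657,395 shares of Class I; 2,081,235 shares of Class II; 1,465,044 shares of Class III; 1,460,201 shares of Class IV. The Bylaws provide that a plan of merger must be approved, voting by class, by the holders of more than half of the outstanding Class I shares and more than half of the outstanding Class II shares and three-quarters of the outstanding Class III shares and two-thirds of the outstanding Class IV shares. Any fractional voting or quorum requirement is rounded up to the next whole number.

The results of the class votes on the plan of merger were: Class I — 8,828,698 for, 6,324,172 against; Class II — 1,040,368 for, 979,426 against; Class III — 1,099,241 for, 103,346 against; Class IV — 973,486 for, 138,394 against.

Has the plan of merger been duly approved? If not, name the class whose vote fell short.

Class I: a majority of 17657395 is 8828698; 8,828,698 required, 8,828,698 in favor — approved.
Class II: a majority of 2081235 is 1040618; 1,040,618 required, 1,040,368 in favor — not approved.
Class III: 3/4 of 1465044 = 1098783; 1,098,783 required, 1,099,241 in favor — approved.
Class IV: 2/3 of 1460201 = 973467.33, rounded up to 973468; 973,468 required, 973,486 in favor — approved.

Not approved — the Class II shares did not give the required vote.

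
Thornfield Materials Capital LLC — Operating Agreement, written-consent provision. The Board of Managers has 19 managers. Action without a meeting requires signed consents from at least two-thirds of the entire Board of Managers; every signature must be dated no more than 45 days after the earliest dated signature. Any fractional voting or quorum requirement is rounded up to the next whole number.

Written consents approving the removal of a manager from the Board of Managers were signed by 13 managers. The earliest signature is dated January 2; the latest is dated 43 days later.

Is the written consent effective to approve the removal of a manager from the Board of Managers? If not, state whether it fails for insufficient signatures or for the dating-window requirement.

Effective — both the signature and dating-window requirements are satisfied.

Signatures required: at least two-thirds of 19 — 2/3 of 19 = 12.67, rounded up to 13, so 13 needed; 13 signed. Sufficient.
Dating window: the latest signature is 43 days after the earliest; the limit is 45 days. Within the window.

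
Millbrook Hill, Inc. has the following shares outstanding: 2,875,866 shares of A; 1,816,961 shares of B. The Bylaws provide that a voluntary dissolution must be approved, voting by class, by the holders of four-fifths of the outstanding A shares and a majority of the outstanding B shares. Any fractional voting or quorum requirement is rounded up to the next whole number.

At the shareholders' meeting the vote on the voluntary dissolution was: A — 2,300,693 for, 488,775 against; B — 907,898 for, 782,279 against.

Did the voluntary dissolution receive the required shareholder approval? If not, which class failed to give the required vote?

A: 4/5 of 2875866 = 2300692.80, rounded up to 2300693; 2,300,693 required, 2,300,693 in favor — approved.
B: a majority of 1816961 is 908481; 908,481 required, 907,898 in favor — not approved.

Not approved — the B shares did not give the required vote.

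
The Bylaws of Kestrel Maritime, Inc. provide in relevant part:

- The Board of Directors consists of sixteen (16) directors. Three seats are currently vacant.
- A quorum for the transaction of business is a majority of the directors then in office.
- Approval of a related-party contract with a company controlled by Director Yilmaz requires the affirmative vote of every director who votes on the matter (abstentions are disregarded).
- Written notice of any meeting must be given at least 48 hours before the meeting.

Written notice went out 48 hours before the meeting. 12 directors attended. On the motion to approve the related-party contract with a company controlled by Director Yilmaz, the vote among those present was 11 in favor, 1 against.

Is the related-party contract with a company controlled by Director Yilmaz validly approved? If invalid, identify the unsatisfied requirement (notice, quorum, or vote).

Notice: 48 hours given; 48 required (48 ≥ 48). Satisfied.
Quorum: 12 present; quorum is 7. Satisfied.
Vote: the related-party contract with a company controlled by Director Yilmaz requires the unanimous vote of the votes cast (12). Unanimous means all 12, so 12 affirmative votes are needed; 11 voted in favor. Not satisfied.

Invalid — vote requirement not satisfied.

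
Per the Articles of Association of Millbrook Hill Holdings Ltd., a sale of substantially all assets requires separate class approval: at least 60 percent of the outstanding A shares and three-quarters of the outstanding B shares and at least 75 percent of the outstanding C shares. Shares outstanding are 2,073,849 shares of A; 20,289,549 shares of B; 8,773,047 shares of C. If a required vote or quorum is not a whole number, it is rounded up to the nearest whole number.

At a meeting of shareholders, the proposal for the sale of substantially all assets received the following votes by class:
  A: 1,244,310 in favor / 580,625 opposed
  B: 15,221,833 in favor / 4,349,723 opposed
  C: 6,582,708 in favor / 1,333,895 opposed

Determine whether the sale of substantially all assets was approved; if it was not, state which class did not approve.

A: 3/5 of 2073849 = 1244309.40, rounded up to 1244310; 1,244,310 required, 1,244,310 in favor — approved.
B: 3/4 of 20289549 = 15217161.75, rounded up to 15217162; 15,217,162 required, 15,221,833 in favor — approved.
C: 3/4 of 8773047 = 6579785.25, rounded up to 6579786; 6,579,786 required, 6,582,708 in favor — approved.

Approved — every class gave the required vote.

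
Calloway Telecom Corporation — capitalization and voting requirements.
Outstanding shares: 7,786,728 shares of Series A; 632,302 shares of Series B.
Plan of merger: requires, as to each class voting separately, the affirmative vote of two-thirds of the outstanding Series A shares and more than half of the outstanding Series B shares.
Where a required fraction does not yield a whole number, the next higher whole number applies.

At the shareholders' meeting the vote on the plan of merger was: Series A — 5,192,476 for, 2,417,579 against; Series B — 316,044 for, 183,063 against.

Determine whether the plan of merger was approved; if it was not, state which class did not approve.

Not approved — the Series B shares did not give the required vote.

Series A: 2/3 of 7786728 = 5191152; 5,191,152 required, 5,192,476 in favor — approved.
Series B: a majority of 632302 is 316152; 316,152 required, 316,044 in favor — not approved.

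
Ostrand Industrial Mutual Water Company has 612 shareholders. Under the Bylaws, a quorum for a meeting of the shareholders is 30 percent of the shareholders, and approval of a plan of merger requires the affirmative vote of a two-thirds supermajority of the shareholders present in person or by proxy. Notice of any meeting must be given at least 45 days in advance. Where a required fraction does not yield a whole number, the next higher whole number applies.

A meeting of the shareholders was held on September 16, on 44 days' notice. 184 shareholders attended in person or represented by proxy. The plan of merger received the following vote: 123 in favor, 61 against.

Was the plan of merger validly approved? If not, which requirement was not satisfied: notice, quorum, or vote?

Invalid — notice requirement not satisfied.

Notice: 44 days given; 45 required. Not satisfied.
Quorum: 30% of 612 = 183.60, rounded up to 184; 184 present. Satisfied.
Vote: requires two-thirds of those present (184); 2/3 of 184 = 122.67, rounded up to 123, so 123 needed; 123 in favor. Satisfied.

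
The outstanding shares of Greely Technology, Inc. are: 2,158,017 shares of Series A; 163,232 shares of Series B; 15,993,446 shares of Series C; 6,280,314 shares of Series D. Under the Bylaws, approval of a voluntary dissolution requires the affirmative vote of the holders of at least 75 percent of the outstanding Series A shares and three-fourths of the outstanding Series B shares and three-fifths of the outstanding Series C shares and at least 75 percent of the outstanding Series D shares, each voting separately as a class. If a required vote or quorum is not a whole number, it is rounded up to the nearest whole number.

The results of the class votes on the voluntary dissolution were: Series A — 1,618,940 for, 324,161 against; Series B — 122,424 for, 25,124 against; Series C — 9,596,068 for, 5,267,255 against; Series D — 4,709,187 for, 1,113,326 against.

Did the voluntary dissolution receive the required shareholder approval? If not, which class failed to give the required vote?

Not approved — the Series D shares did not give the required vote.

Series A: 3/4 of 2158017 = 1618512.75, rounded up to 1618513; 1,618,513 required, 1,618,940 in favor — approved.
Series B: 3/4 of 163232 = 122424; 122,424 required, 122,424 in favor — approved.
Series C: 3/5 of 15993446 = 9596067.60, rounded up to 9596068; 9,596,068 required, 9,596,068 in favor — approved.
Series D: 3/4 of 6280314 = 4710235.50, rounded up to 4710236; 4,710,236 required, 4,709,187 in favor — not approved.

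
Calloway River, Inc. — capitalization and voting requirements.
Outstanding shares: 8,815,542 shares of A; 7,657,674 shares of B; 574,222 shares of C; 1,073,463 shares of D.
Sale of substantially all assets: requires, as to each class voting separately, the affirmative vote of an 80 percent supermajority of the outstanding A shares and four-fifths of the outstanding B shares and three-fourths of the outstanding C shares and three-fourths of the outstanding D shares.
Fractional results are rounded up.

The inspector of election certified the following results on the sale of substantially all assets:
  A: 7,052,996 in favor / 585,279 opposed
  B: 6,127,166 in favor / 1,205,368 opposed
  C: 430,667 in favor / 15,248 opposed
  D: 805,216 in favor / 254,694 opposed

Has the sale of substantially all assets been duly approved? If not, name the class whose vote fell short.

Approved — every class gave the required vote.

A: 4/5 of 8815542 = 7052433.60, rounded up to 7052434; 7,052,434 required, 7,052,996 in favor — approved.
B: 4/5 of 7657674 = 6126139.20, rounded up to 6126140; 6,126,140 required, 6,127,166 in favor — approved.
C: 3/4 of 574222 = 430666.50, rounded up to 430667; 430,667 required, 430,667 in favor — approved.
D: 3/4 of 1073463 = 805097.25, rounded up to 805098; 805,098 required, 805,216 in favor — approved.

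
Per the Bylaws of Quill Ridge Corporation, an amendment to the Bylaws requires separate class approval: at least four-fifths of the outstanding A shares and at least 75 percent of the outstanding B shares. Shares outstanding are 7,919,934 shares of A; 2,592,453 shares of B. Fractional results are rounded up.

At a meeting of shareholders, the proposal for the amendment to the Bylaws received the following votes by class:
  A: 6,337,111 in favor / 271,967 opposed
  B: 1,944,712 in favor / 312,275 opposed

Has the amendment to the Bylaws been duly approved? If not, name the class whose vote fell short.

Approved — every class gave the required vote.

A: 4/5 of 7919934 = 6335947.20, rounded up to 6335948; 6,335,948 required, 6,337,111 in favor — approved.
B: 3/4 of 2592453 = 1944339.75, rounded up to 1944340; 1,944,340 required, 1,944,712 in favor — approved.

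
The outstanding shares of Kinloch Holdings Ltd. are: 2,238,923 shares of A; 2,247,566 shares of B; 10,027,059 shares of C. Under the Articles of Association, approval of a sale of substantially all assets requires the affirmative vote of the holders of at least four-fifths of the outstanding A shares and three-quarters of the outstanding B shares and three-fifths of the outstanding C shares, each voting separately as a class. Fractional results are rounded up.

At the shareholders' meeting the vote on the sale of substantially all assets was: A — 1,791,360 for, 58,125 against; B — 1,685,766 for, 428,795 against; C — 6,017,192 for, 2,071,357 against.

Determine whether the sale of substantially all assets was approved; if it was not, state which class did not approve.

Approved — every class gave the required vote.

A: 4/5 of 2238923 = 1791138.40, rounded up to 1791139; 1,791,139 required, 1,791,360 in favor — approved.
B: 3/4 of 2247566 = 1685674.50, rounded up to 1685675; 1,685,675 required, 1,685,766 in favor — approved.
C: 3/5 of 10027059 = 6016235.40, rounded up to 6016236; 6,016,236 required, 6,017,192 in favor — approved.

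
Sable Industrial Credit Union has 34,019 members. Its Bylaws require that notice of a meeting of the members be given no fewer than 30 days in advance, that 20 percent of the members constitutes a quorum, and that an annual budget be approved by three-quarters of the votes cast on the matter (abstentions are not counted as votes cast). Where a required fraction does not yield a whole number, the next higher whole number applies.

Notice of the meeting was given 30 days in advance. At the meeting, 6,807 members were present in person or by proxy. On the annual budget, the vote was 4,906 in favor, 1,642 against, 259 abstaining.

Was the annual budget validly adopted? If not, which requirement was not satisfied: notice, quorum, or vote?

Invalid — vote requirement not satisfied.

Notice: 30 days given; 30 required. Satisfied.
Quorum: 20% of 34,019 = 6,803.80, rounded up to 6,804; 6,807 present. Satisfied.
Vote: requires three-fourths of the votes cast (6,807 − 259 abstaining = 6,548); 3/4 of 6548 = 4911, so 4,911 needed; 4,906 in favor. Not satisfied.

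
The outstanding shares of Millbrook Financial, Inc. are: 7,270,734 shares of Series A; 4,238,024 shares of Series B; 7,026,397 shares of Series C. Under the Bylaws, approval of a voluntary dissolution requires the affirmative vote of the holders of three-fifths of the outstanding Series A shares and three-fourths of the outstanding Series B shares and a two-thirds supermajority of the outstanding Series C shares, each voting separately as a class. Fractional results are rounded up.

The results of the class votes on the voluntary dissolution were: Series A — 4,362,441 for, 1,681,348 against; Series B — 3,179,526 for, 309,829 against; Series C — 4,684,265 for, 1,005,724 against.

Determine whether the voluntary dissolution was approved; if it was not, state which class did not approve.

Series A: 3/5 of 7270734 = 4362440.40, rounded up to 4362441; 4,362,441 required, 4,362,441 in favor — approved.
Series B: 3/4 of 4238024 = 3178518; 3,178,518 required, 3,179,526 in favor — approved.
Series C: 2/3 of 7026397 = 4684264.67, rounded up to 4684265; 4,684,265 required, 4,684,265 in favor — approved.

Approved — every class gave the required vote.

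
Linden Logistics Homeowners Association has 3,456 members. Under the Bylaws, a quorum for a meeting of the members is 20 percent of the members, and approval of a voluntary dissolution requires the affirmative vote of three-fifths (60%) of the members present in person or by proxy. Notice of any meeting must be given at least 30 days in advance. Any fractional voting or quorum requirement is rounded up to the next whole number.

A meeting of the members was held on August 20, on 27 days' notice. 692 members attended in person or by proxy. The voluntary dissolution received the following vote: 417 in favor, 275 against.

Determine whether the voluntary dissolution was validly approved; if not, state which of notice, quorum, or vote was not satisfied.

Invalid — notice requirement not satisfied.

Notice: 27 days given; 30 required. Not satisfied.
Quorum: 20% of 3,456 = 691.20, rounded up to 692; 692 present. Satisfied.
Vote: requires three-fifths of those present (692); 3/5 of 692 = 415.20, rounded up to 416, so 416 needed; 417 in favor. Satisfied.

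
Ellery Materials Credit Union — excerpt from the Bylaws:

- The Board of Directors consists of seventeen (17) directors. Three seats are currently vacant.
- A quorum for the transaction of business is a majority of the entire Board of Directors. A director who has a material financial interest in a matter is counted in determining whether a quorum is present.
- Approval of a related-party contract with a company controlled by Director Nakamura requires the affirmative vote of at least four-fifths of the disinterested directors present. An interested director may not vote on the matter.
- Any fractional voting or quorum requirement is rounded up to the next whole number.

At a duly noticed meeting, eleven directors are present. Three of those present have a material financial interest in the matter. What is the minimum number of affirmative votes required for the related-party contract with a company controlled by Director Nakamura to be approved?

7

The related-party contract with a company controlled by Director Nakamura requires four-fifths of the disinterested directors present (11 − 3 = 8).
4/5 of 8 = 6.40, rounded up to 7.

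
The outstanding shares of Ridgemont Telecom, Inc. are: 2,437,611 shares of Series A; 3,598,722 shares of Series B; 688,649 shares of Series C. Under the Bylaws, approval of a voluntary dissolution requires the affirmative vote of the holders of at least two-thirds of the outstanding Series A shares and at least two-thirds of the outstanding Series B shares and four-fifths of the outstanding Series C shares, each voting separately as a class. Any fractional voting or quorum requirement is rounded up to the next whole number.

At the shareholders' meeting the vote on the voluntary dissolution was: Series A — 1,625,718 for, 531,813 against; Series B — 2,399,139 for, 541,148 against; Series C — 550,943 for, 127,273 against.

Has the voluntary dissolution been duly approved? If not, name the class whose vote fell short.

Series A: 2/3 of 2437611 = 1625074; 1,625,074 required, 1,625,718 in favor — approved.
Series B: 2/3 of 3598722 = 2399148; 2,399,148 required, 2,399,139 in favor — not approved.
Series C: 4/5 of 688649 = 550919.20, rounded up to 550920; 550,920 required, 550,943 in favor — approved.

Not approved — the Series B shares did not give the required vote.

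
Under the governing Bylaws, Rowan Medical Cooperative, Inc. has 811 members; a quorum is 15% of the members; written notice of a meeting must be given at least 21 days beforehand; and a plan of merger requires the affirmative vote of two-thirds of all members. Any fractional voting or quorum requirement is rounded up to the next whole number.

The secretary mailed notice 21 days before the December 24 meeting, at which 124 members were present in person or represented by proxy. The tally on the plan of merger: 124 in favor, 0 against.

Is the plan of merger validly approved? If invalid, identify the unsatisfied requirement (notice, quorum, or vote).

Invalid — vote requirement not satisfied.

Notice: 21 days given; 21 required. Satisfied.
Quorum: 15% of 811 = 121.65, rounded up to 122; 124 present. Satisfied.
Vote: requires two-thirds of all members (811); 2/3 of 811 = 540.67, rounded up to 541, so 541 needed; 124 in favor. Not satisfied.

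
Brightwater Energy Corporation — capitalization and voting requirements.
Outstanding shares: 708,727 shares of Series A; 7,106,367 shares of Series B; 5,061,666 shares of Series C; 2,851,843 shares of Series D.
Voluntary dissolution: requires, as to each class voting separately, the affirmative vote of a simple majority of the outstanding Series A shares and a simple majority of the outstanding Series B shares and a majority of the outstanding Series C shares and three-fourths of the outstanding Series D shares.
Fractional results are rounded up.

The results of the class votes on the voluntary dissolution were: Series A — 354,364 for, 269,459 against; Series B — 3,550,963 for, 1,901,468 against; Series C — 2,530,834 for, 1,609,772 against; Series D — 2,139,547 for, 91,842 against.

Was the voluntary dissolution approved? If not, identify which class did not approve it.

Series A: a majority of 708727 is 354364; 354,364 required, 354,364 in favor — approved.
Series B: a majority of 7106367 is 3553184; 3,553,184 required, 3,550,963 in favor — not approved.
Series C: a majority of 5061666 is 2530834; 2,530,834 required, 2,530,834 in favor — approved.
Series D: 3/4 of 2851843 = 2138882.25, rounded up to 2138883; 2,138,883 required, 2,139,547 in favor — approved.

Not approved — the Series B shares did not give the required vote.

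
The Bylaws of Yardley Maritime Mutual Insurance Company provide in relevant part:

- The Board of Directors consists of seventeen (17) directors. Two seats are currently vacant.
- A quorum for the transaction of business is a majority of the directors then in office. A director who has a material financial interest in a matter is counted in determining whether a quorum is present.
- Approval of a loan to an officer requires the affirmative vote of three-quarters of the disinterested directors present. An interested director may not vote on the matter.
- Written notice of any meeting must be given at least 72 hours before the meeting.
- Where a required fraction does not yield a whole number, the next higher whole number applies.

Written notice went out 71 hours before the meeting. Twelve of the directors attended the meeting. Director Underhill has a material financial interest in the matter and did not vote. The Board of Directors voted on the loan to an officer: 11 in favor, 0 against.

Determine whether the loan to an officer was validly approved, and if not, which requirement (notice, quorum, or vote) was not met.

Invalid — notice requirement not satisfied.

Notice: 71 hours given; 72 required (71 < 72). Not satisfied.
Quorum: 12 present (interested directors count toward quorum); quorum is 8. Satisfied.
Vote: the loan to an officer requires three-fourths of the disinterested directors present (12 − 1 = 11). 3/4 of 11 = 8.25, rounded up to 9, so 9 affirmative votes are needed; 11 voted in favor. Satisfied.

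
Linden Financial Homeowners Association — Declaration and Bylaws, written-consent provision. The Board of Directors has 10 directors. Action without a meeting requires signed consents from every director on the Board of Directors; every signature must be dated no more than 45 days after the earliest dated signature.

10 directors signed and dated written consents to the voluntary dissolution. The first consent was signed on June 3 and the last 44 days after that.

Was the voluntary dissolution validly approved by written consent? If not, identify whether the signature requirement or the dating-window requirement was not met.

Effective — both the signature and dating-window requirements are satisfied.

Signatures required: every one of 10 — unanimous means all 10, so 10 needed; 10 signed. Sufficient.
Dating window: the latest signature is 44 days after the earliest; the limit is 45 days. Within the window.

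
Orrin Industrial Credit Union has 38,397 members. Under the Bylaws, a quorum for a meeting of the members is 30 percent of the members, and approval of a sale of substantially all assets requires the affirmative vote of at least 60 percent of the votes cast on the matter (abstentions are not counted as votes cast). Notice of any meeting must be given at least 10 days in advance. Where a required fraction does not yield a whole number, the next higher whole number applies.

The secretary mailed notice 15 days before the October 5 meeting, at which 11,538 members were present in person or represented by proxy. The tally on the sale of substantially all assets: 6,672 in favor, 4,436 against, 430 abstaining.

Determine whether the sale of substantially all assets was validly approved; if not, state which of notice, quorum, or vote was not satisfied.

Valid — all requirements satisfied.

Notice: 15 days given; 10 required. Satisfied.
Quorum: 30% of 38,397 = 11,519.10, rounded up to 11,520; 11,538 present. Satisfied.
Vote: requires three-fifths of the votes cast (11,538 − 430 abstaining = 11,108); 3/5 of 11108 = 6664.80, rounded up to 6665, so 6,665 needed; 6,672 in favor. Satisfied.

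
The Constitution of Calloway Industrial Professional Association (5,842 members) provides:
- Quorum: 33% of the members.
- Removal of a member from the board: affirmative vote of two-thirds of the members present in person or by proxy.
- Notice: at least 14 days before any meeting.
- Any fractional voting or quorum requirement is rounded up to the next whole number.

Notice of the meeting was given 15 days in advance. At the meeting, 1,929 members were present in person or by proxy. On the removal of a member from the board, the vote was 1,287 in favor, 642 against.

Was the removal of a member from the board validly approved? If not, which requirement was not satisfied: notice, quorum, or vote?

Valid — all requirements satisfied.

Notice: 15 days given; 14 required. Satisfied.
Quorum: 33% of 5,842 = 1,927.86, rounded up to 1,928; 1,929 present. Satisfied.
Vote: requires two-thirds of those present (1,929); 2/3 of 1929 = 1286, so 1,286 needed; 1,287 in favor. Satisfied.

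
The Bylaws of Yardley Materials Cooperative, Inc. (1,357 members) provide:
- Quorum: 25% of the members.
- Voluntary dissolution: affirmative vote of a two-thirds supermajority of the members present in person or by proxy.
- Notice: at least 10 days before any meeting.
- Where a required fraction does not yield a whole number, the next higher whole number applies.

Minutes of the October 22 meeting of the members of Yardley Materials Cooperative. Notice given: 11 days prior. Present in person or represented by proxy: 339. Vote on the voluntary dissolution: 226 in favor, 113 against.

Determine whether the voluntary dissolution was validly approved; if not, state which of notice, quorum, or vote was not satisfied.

Notice: 11 days given; 10 required. Satisfied.
Quorum: 25% of 1,357 = 339.25, rounded up to 340; 339 present. Not satisfied.
Vote: requires two-thirds of those present (339); 2/3 of 339 = 226, so 226 needed; 226 in favor. Satisfied.

Invalid — quorum requirement not satisfied.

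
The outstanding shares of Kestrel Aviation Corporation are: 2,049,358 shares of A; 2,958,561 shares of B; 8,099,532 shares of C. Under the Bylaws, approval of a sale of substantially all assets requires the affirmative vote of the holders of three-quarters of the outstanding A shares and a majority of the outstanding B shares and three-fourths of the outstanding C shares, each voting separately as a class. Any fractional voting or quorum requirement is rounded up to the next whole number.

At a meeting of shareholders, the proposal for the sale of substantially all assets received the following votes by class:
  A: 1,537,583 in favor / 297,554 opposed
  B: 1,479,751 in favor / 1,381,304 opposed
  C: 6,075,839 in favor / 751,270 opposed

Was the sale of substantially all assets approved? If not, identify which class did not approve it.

A: 3/4 of 2049358 = 1537018.50, rounded up to 1537019; 1,537,019 required, 1,537,583 in favor — approved.
B: a majority of 2958561 is 1479281; 1,479,281 required, 1,479,751 in favor — approved.
C: 3/4 of 8099532 = 6074649; 6,074,649 required, 6,075,839 in favor — approved.

Approved — every class gave the required vote.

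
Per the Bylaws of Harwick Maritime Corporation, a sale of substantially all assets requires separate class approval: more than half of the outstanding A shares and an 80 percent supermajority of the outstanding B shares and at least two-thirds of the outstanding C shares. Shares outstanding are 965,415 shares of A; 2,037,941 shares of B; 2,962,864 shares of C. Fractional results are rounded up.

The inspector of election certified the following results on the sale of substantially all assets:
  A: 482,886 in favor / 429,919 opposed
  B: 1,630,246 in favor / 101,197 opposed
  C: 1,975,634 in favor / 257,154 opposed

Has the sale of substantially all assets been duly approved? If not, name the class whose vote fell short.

A: a majority of 965415 is 482708; 482,708 required, 482,886 in favor — approved.
B: 4/5 of 2037941 = 1630352.80, rounded up to 1630353; 1,630,353 required, 1,630,246 in favor — not approved.
C: 2/3 of 2962864 = 1975242.67, rounded up to 1975243; 1,975,243 required, 1,975,634 in favor — approved.

Not approved — the B shares did not give the required vote.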